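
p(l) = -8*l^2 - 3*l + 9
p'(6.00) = -99.00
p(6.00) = -297.00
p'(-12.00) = 189.00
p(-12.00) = -1107.00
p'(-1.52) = 21.32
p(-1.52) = -4.92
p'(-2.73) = 40.68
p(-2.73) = -42.43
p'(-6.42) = 99.72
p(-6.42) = -301.47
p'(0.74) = -14.84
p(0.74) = 2.40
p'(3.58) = -60.28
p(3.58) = -104.27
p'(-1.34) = 18.44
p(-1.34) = -1.34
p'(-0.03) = -2.52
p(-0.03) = 9.08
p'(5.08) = -84.28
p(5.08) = -212.69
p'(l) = -16*l - 3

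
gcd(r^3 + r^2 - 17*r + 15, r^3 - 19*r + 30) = r^2 + 2*r - 15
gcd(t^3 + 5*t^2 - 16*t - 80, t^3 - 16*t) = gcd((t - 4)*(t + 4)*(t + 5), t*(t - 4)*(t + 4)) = t^2 - 16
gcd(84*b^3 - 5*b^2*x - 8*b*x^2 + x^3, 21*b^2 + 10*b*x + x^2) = 3*b + x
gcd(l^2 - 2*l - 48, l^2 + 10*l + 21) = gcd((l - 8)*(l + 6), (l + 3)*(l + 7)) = 1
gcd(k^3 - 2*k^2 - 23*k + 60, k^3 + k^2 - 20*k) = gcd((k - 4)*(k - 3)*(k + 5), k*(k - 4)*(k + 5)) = k^2 + k - 20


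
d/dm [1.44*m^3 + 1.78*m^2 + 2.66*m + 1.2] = 4.32*m^2 + 3.56*m + 2.66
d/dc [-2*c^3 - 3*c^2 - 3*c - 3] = -6*c^2 - 6*c - 3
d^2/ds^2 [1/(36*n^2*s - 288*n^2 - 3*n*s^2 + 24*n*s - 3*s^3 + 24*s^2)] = 2*((n + 3*s - 8)*(12*n^2*s - 96*n^2 - n*s^2 + 8*n*s - s^3 + 8*s^2) + (12*n^2 - 2*n*s + 8*n - 3*s^2 + 16*s)^2)/(3*(12*n^2*s - 96*n^2 - n*s^2 + 8*n*s - s^3 + 8*s^2)^3)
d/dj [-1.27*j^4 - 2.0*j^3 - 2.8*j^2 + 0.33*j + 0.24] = -5.08*j^3 - 6.0*j^2 - 5.6*j + 0.33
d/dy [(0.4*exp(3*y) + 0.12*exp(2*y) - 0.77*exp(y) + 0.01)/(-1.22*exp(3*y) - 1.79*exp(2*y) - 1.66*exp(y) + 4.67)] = (-0.569600000000001*exp(4*y) - 3.2068*exp(3*y) + 4.0631*exp(2*y) + 1.1566*exp(y) - 3.5793)*exp(y)/(1.4884*exp(6*y) + 4.3676*exp(5*y) + 7.2545*exp(4*y) - 5.452*exp(3*y) - 13.963*exp(2*y) - 15.5044*exp(y) + 21.8089)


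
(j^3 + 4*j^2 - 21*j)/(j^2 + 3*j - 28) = j*(j - 3)/(j - 4)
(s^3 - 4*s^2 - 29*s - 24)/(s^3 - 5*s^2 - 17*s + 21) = (s^2 - 7*s - 8)/(s^2 - 8*s + 7)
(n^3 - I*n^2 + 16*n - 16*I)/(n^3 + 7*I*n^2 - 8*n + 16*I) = (n - 4*I)/(n + 4*I)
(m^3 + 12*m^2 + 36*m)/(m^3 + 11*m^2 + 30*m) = (m + 6)/(m + 5)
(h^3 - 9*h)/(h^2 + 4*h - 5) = h*(h^2 - 9)/(h^2 + 4*h - 5)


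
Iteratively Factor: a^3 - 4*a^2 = (a)*(a^2 - 4*a) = a*(a - 4)*(a)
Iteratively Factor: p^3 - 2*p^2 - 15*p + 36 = (p - 3)*(p^2 + p - 12) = (p - 3)*(p + 4)*(p - 3)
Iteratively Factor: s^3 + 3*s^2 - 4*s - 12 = (s + 2)*(s^2 + s - 6) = (s - 2)*(s + 2)*(s + 3)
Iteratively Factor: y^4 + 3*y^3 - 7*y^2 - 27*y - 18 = (y + 2)*(y^3 + y^2 - 9*y - 9) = (y + 1)*(y + 2)*(y^2 - 9) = (y - 3)*(y + 1)*(y + 2)*(y + 3)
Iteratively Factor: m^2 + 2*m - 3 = (m - 1)*(m + 3)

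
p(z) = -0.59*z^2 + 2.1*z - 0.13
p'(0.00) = 2.10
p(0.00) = -0.13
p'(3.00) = -1.44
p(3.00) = 0.86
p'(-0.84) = 3.09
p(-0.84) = -2.31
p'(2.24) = -0.54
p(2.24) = 1.61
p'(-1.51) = 3.88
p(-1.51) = -4.65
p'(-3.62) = 6.37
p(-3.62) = -15.46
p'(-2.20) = 4.70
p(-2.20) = -7.61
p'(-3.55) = 6.29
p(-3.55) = -15.02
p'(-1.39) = 3.74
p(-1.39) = -4.19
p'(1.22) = 0.66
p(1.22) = 1.55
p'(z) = 2.1 - 1.18*z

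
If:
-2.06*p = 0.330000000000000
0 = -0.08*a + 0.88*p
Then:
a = -1.76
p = -0.16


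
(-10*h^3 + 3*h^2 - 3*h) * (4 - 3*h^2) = 30*h^5 - 9*h^4 - 31*h^3 + 12*h^2 - 12*h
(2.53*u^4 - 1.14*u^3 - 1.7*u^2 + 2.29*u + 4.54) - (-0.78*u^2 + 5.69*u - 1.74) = 2.53*u^4 - 1.14*u^3 - 0.92*u^2 - 3.4*u + 6.28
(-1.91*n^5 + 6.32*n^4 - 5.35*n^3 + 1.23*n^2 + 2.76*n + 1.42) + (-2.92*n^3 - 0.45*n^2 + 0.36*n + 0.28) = -1.91*n^5 + 6.32*n^4 - 8.27*n^3 + 0.78*n^2 + 3.12*n + 1.7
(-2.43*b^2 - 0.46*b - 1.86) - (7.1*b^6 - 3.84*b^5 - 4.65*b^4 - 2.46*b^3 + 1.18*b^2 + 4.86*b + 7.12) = -7.1*b^6 + 3.84*b^5 + 4.65*b^4 + 2.46*b^3 - 3.61*b^2 - 5.32*b - 8.98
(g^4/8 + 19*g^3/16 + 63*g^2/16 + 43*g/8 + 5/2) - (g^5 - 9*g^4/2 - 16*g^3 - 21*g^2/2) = -g^5 + 37*g^4/8 + 275*g^3/16 + 231*g^2/16 + 43*g/8 + 5/2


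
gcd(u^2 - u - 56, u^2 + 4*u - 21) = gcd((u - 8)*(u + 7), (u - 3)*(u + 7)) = u + 7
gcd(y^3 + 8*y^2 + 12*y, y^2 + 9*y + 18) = y + 6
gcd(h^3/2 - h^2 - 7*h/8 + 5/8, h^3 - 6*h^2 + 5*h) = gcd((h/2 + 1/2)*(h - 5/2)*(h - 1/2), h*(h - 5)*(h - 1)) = 1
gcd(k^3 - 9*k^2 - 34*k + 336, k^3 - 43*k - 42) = k^2 - k - 42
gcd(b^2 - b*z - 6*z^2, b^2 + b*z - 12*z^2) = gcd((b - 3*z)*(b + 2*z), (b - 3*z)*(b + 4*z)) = -b + 3*z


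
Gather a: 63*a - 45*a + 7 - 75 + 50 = 18*a - 18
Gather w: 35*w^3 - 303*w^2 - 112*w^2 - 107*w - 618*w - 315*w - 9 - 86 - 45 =35*w^3 - 415*w^2 - 1040*w - 140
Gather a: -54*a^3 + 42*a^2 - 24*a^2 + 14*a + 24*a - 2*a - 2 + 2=-54*a^3 + 18*a^2 + 36*a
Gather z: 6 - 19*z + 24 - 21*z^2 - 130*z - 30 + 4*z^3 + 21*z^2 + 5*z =4*z^3 - 144*z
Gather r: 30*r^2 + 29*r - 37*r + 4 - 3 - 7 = 30*r^2 - 8*r - 6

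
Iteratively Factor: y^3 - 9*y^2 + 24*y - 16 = (y - 4)*(y^2 - 5*y + 4) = (y - 4)*(y - 1)*(y - 4)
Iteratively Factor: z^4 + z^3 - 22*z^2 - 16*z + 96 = (z + 3)*(z^3 - 2*z^2 - 16*z + 32) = (z - 2)*(z + 3)*(z^2 - 16) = (z - 4)*(z - 2)*(z + 3)*(z + 4)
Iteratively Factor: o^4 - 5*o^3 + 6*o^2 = (o)*(o^3 - 5*o^2 + 6*o) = o*(o - 3)*(o^2 - 2*o) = o^2*(o - 3)*(o - 2)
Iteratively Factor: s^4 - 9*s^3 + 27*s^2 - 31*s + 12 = (s - 1)*(s^3 - 8*s^2 + 19*s - 12) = (s - 1)^2*(s^2 - 7*s + 12) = (s - 3)*(s - 1)^2*(s - 4)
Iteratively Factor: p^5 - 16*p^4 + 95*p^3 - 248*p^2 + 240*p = (p)*(p^4 - 16*p^3 + 95*p^2 - 248*p + 240) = p*(p - 4)*(p^3 - 12*p^2 + 47*p - 60) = p*(p - 4)*(p - 3)*(p^2 - 9*p + 20) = p*(p - 4)^2*(p - 3)*(p - 5)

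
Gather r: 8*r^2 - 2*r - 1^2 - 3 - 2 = 8*r^2 - 2*r - 6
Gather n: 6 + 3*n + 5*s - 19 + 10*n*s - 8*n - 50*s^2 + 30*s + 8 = n*(10*s - 5) - 50*s^2 + 35*s - 5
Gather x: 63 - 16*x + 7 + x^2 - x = x^2 - 17*x + 70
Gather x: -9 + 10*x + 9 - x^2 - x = -x^2 + 9*x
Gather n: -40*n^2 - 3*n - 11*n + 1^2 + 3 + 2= -40*n^2 - 14*n + 6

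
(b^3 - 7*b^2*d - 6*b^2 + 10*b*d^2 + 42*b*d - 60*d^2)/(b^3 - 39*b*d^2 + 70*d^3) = (b - 6)/(b + 7*d)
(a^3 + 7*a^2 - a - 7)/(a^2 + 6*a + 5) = (a^2 + 6*a - 7)/(a + 5)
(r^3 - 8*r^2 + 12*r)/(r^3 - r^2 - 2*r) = (r - 6)/(r + 1)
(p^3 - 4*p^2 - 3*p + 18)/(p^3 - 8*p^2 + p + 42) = (p - 3)/(p - 7)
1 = 1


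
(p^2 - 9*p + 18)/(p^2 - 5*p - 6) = (p - 3)/(p + 1)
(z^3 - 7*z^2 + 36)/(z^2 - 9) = (z^2 - 4*z - 12)/(z + 3)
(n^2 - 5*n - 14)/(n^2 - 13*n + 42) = (n + 2)/(n - 6)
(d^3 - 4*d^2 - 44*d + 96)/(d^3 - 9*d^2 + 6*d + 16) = (d + 6)/(d + 1)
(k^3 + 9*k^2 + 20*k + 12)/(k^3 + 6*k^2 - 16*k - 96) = (k^2 + 3*k + 2)/(k^2 - 16)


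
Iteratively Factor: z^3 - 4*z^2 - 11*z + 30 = (z - 2)*(z^2 - 2*z - 15) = (z - 5)*(z - 2)*(z + 3)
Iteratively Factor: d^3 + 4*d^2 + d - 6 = (d - 1)*(d^2 + 5*d + 6) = (d - 1)*(d + 3)*(d + 2)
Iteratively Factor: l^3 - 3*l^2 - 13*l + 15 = (l - 5)*(l^2 + 2*l - 3) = (l - 5)*(l - 1)*(l + 3)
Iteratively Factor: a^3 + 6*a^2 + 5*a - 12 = (a - 1)*(a^2 + 7*a + 12) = (a - 1)*(a + 3)*(a + 4)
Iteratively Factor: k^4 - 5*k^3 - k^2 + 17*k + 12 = (k + 1)*(k^3 - 6*k^2 + 5*k + 12) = (k - 3)*(k + 1)*(k^2 - 3*k - 4) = (k - 3)*(k + 1)^2*(k - 4)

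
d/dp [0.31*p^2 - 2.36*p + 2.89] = 0.62*p - 2.36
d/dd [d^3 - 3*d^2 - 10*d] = 3*d^2 - 6*d - 10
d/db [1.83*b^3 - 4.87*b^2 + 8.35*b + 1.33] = 5.49*b^2 - 9.74*b + 8.35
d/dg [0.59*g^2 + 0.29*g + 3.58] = 1.18*g + 0.29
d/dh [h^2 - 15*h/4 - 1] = 2*h - 15/4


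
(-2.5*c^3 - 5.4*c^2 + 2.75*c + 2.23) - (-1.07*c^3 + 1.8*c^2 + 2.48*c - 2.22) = -1.43*c^3 - 7.2*c^2 + 0.27*c + 4.45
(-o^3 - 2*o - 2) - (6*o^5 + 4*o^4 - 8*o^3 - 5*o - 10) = -6*o^5 - 4*o^4 + 7*o^3 + 3*o + 8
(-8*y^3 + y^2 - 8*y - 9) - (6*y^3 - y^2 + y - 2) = -14*y^3 + 2*y^2 - 9*y - 7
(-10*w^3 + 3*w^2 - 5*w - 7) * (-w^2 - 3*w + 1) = 10*w^5 + 27*w^4 - 14*w^3 + 25*w^2 + 16*w - 7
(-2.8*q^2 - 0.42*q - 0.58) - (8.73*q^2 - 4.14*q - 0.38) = -11.53*q^2 + 3.72*q - 0.2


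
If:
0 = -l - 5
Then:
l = -5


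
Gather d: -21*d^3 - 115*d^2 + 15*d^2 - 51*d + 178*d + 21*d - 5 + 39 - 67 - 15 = -21*d^3 - 100*d^2 + 148*d - 48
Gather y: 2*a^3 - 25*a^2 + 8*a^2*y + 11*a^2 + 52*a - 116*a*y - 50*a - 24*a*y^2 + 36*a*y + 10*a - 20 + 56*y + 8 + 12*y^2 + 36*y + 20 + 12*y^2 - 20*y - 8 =2*a^3 - 14*a^2 + 12*a + y^2*(24 - 24*a) + y*(8*a^2 - 80*a + 72)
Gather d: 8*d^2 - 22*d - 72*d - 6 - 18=8*d^2 - 94*d - 24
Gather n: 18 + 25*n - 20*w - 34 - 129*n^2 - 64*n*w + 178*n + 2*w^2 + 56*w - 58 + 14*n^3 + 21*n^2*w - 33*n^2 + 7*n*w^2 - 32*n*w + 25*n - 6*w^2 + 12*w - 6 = 14*n^3 + n^2*(21*w - 162) + n*(7*w^2 - 96*w + 228) - 4*w^2 + 48*w - 80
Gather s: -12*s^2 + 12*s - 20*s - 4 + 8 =-12*s^2 - 8*s + 4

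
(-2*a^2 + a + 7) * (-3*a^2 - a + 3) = 6*a^4 - a^3 - 28*a^2 - 4*a + 21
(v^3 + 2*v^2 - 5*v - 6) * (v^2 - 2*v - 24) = v^5 - 33*v^3 - 44*v^2 + 132*v + 144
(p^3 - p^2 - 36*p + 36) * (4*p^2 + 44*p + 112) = 4*p^5 + 40*p^4 - 76*p^3 - 1552*p^2 - 2448*p + 4032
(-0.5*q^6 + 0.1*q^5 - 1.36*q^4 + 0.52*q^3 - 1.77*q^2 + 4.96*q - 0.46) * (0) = 0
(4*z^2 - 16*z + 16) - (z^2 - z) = 3*z^2 - 15*z + 16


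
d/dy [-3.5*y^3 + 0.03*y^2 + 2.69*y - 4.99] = -10.5*y^2 + 0.06*y + 2.69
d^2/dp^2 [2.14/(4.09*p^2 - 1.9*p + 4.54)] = (-71.596268*p^2 + 33.25988*p + 2.14*(8.18*p - 1.9)*(16.36*p - 3.8) - 79.473608)/(4.09*p^2 - 1.9*p + 4.54)^3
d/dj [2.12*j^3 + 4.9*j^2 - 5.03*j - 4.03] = 6.36*j^2 + 9.8*j - 5.03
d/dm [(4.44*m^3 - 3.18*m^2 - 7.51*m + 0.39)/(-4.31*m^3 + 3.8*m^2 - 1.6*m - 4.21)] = (7.105427357601e-15*m^5 + 3.1662*m^4 - 78.9442*m^3 - 17.4085*m^2 + 23.8116*m + 32.2411)/(18.5761*m^6 - 32.756*m^5 + 28.232*m^4 + 24.1302*m^3 - 29.436*m^2 + 13.472*m + 17.7241)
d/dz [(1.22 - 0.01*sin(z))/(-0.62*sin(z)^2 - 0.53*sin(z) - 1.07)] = (-0.0062*sin(z)^2 + 1.5128*sin(z) + 0.6573)*cos(z)/(0.3844*sin(z)^4 + 0.6572*sin(z)^3 + 1.6077*sin(z)^2 + 1.1342*sin(z) + 1.1449)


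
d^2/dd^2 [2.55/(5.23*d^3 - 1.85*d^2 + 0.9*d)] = (d*(9.435 - 80.019*d)*(5.23*d^2 - 1.85*d + 0.9) + 2.55*(15.69*d^2 - 3.7*d + 0.9)*(31.38*d^2 - 7.4*d + 1.8))/(d^3*(5.23*d^2 - 1.85*d + 0.9)^3)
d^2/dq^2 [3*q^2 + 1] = 6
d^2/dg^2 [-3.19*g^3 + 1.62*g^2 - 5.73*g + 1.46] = 3.24 - 19.14*g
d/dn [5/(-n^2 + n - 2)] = 5*(2*n - 1)/(n^2 - n + 2)^2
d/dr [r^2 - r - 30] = 2*r - 1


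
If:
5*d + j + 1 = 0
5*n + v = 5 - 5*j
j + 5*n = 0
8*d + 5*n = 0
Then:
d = -1/13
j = -8/13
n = 8/65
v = 97/13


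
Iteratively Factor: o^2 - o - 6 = (o - 3)*(o + 2)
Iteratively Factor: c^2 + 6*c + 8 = (c + 2)*(c + 4)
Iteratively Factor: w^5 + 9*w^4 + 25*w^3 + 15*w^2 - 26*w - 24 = (w + 4)*(w^4 + 5*w^3 + 5*w^2 - 5*w - 6) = (w + 2)*(w + 4)*(w^3 + 3*w^2 - w - 3) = (w + 1)*(w + 2)*(w + 4)*(w^2 + 2*w - 3) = (w - 1)*(w + 1)*(w + 2)*(w + 4)*(w + 3)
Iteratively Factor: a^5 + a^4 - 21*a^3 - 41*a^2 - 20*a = (a)*(a^4 + a^3 - 21*a^2 - 41*a - 20) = a*(a + 1)*(a^3 - 21*a - 20) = a*(a + 1)^2*(a^2 - a - 20) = a*(a + 1)^2*(a + 4)*(a - 5)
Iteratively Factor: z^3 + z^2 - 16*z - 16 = (z + 4)*(z^2 - 3*z - 4) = (z + 1)*(z + 4)*(z - 4)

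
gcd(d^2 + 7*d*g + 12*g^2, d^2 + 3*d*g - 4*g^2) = d + 4*g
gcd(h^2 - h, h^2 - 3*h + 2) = h - 1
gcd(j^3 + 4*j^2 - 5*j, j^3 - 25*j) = j^2 + 5*j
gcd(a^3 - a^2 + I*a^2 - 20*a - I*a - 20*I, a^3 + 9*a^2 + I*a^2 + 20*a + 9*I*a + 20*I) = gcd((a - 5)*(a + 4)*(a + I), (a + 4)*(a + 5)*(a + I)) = a^2 + a*(4 + I) + 4*I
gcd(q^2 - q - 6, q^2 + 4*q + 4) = q + 2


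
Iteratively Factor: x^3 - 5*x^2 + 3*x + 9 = (x - 3)*(x^2 - 2*x - 3) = (x - 3)^2*(x + 1)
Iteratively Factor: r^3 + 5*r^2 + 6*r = (r + 2)*(r^2 + 3*r) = (r + 2)*(r + 3)*(r)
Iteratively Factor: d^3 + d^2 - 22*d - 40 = (d - 5)*(d^2 + 6*d + 8) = (d - 5)*(d + 4)*(d + 2)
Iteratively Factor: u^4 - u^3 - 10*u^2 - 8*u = (u + 2)*(u^3 - 3*u^2 - 4*u) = u*(u + 2)*(u^2 - 3*u - 4) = u*(u + 1)*(u + 2)*(u - 4)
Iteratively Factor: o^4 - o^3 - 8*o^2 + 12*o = (o + 3)*(o^3 - 4*o^2 + 4*o) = o*(o + 3)*(o^2 - 4*o + 4) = o*(o - 2)*(o + 3)*(o - 2)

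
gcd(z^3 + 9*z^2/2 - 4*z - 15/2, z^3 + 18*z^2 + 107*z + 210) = z + 5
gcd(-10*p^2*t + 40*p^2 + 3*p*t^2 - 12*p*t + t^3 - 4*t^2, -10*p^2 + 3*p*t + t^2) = 10*p^2 - 3*p*t - t^2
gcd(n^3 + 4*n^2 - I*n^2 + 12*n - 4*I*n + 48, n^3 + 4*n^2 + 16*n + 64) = n^2 + n*(4 - 4*I) - 16*I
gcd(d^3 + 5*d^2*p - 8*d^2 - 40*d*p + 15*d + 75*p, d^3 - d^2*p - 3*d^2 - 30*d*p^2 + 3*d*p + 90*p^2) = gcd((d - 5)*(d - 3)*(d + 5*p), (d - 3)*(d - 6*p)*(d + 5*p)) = d^2 + 5*d*p - 3*d - 15*p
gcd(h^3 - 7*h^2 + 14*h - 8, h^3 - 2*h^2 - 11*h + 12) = h^2 - 5*h + 4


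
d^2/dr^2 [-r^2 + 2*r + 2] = -2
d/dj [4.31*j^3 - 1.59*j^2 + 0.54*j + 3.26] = 12.93*j^2 - 3.18*j + 0.54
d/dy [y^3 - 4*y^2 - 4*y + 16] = 3*y^2 - 8*y - 4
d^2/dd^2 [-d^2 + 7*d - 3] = -2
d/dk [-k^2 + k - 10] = 1 - 2*k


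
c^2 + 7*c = c*(c + 7)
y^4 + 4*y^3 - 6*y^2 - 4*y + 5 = (y - 1)^2*(y + 1)*(y + 5)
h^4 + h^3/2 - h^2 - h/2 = h*(h - 1)*(h + 1/2)*(h + 1)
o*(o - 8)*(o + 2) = o^3 - 6*o^2 - 16*o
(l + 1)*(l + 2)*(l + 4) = l^3 + 7*l^2 + 14*l + 8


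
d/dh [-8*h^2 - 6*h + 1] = -16*h - 6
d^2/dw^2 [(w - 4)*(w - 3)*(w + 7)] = 6*w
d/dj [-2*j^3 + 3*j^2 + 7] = 6*j*(1 - j)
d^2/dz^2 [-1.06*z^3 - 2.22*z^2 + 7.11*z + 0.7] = -6.36*z - 4.44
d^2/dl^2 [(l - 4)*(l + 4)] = 2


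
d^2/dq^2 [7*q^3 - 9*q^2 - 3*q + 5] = 42*q - 18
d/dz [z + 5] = 1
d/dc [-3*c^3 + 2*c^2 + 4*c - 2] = -9*c^2 + 4*c + 4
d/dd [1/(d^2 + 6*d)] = 2*(-d - 3)/(d^2*(d + 6)^2)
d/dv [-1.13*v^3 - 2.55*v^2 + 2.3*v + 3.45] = -3.39*v^2 - 5.1*v + 2.3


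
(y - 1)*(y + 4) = y^2 + 3*y - 4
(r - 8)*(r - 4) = r^2 - 12*r + 32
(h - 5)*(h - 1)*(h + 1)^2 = h^4 - 4*h^3 - 6*h^2 + 4*h + 5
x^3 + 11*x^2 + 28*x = x*(x + 4)*(x + 7)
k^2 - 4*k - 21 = (k - 7)*(k + 3)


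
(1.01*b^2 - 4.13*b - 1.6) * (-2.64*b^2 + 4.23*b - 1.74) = -2.6664*b^4 + 15.1755*b^3 - 15.0033*b^2 + 0.418199999999999*b + 2.784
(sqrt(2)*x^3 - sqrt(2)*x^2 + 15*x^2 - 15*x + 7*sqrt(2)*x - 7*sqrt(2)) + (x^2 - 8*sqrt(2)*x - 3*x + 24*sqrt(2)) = sqrt(2)*x^3 - sqrt(2)*x^2 + 16*x^2 - 18*x - sqrt(2)*x + 17*sqrt(2)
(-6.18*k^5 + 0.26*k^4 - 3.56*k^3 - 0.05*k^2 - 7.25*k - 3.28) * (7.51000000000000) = -46.4118*k^5 + 1.9526*k^4 - 26.7356*k^3 - 0.3755*k^2 - 54.4475*k - 24.6328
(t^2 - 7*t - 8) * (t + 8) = t^3 + t^2 - 64*t - 64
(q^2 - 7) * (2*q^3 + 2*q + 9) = 2*q^5 - 12*q^3 + 9*q^2 - 14*q - 63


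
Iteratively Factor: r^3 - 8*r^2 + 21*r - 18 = (r - 3)*(r^2 - 5*r + 6) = (r - 3)^2*(r - 2)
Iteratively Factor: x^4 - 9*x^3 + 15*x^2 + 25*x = (x - 5)*(x^3 - 4*x^2 - 5*x) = (x - 5)^2*(x^2 + x) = (x - 5)^2*(x + 1)*(x)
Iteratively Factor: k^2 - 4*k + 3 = (k - 1)*(k - 3)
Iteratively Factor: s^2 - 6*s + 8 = (s - 2)*(s - 4)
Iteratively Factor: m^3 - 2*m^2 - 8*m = (m)*(m^2 - 2*m - 8) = m*(m + 2)*(m - 4)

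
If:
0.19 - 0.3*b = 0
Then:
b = 0.63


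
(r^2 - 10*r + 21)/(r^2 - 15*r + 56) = (r - 3)/(r - 8)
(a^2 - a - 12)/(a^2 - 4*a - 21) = (a - 4)/(a - 7)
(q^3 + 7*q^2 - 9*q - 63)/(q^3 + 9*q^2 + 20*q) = (q^3 + 7*q^2 - 9*q - 63)/(q*(q^2 + 9*q + 20))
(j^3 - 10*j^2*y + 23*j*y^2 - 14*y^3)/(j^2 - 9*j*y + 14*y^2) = j - y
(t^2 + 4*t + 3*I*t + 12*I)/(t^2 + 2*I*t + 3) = (t + 4)/(t - I)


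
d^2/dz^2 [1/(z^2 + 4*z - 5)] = 2*(-z^2 - 4*z + 4*(z + 2)^2 + 5)/(z^2 + 4*z - 5)^3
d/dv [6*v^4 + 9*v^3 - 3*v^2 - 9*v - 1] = 24*v^3 + 27*v^2 - 6*v - 9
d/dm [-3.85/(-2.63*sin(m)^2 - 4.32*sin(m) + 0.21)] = -(20.251*sin(m) + 16.632)*cos(m)/(2.63*sin(m)^2 + 4.32*sin(m) - 0.21)^2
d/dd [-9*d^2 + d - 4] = 1 - 18*d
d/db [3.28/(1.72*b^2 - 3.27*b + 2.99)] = (10.7256 - 11.2832*b)/(1.72*b^2 - 3.27*b + 2.99)^2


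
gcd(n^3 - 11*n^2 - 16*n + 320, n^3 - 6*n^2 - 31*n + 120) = n^2 - 3*n - 40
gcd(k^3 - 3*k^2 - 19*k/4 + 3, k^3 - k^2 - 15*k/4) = k + 3/2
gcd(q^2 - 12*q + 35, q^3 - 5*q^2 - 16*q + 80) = q - 5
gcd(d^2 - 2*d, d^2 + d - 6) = d - 2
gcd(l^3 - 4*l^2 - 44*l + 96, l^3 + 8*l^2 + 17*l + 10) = 1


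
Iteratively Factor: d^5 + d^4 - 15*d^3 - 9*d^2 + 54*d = (d)*(d^4 + d^3 - 15*d^2 - 9*d + 54) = d*(d - 2)*(d^3 + 3*d^2 - 9*d - 27) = d*(d - 2)*(d + 3)*(d^2 - 9) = d*(d - 3)*(d - 2)*(d + 3)*(d + 3)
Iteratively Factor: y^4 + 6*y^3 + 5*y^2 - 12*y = (y + 3)*(y^3 + 3*y^2 - 4*y) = (y - 1)*(y + 3)*(y^2 + 4*y) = (y - 1)*(y + 3)*(y + 4)*(y)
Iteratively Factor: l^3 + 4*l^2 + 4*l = (l + 2)*(l^2 + 2*l) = l*(l + 2)*(l + 2)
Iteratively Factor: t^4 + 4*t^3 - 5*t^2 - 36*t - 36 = (t + 2)*(t^3 + 2*t^2 - 9*t - 18) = (t + 2)*(t + 3)*(t^2 - t - 6) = (t + 2)^2*(t + 3)*(t - 3)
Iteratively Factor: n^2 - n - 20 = (n + 4)*(n - 5)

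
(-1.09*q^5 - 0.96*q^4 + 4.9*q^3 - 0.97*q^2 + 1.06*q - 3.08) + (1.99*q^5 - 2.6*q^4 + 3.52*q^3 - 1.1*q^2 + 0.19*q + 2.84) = 0.9*q^5 - 3.56*q^4 + 8.42*q^3 - 2.07*q^2 + 1.25*q - 0.24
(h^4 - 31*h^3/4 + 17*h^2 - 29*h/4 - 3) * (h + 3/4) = h^5 - 7*h^4 + 179*h^3/16 + 11*h^2/2 - 135*h/16 - 9/4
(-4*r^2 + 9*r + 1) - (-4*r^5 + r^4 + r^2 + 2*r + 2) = 4*r^5 - r^4 - 5*r^2 + 7*r - 1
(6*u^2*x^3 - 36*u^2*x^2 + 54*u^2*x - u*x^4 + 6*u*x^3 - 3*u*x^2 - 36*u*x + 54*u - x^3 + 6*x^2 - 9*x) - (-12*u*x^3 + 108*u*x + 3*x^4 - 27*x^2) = 6*u^2*x^3 - 36*u^2*x^2 + 54*u^2*x - u*x^4 + 18*u*x^3 - 3*u*x^2 - 144*u*x + 54*u - 3*x^4 - x^3 + 33*x^2 - 9*x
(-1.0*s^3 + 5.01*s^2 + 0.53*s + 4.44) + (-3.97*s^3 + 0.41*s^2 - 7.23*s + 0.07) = -4.97*s^3 + 5.42*s^2 - 6.7*s + 4.51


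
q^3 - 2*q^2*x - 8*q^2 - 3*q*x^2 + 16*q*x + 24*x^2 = (q - 8)*(q - 3*x)*(q + x)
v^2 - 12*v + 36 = (v - 6)^2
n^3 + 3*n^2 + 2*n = n*(n + 1)*(n + 2)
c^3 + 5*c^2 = c^2*(c + 5)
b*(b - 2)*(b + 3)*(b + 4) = b^4 + 5*b^3 - 2*b^2 - 24*b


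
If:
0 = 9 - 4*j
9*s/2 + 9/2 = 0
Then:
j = 9/4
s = -1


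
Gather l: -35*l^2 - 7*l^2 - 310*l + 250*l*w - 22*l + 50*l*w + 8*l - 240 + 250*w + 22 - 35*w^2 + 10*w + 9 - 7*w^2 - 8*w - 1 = -42*l^2 + l*(300*w - 324) - 42*w^2 + 252*w - 210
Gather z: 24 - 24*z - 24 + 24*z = 0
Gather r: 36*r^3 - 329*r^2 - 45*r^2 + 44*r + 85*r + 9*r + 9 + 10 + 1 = 36*r^3 - 374*r^2 + 138*r + 20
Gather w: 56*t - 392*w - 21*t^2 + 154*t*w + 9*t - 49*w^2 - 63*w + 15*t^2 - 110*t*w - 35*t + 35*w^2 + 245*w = -6*t^2 + 30*t - 14*w^2 + w*(44*t - 210)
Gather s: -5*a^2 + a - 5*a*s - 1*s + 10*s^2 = -5*a^2 + a + 10*s^2 + s*(-5*a - 1)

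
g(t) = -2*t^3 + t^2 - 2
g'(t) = -6*t^2 + 2*t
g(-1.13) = 2.16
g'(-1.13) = -9.92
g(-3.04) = 63.43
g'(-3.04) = -61.53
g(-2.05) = 19.43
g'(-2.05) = -29.32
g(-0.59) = -1.24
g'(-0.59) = -3.27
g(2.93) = -43.72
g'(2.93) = -45.65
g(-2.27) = 26.55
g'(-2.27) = -35.46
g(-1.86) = 14.33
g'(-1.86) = -24.48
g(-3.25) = 77.22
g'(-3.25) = -69.88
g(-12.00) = 3598.00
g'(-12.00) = -888.00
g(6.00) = -398.00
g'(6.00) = -204.00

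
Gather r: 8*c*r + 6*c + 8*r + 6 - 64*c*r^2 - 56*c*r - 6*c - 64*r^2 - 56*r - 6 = r^2*(-64*c - 64) + r*(-48*c - 48)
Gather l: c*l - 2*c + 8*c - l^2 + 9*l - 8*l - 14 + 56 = 6*c - l^2 + l*(c + 1) + 42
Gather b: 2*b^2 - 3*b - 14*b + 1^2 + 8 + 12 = 2*b^2 - 17*b + 21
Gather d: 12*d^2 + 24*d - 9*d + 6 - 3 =12*d^2 + 15*d + 3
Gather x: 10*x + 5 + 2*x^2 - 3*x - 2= 2*x^2 + 7*x + 3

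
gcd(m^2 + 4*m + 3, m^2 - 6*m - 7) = m + 1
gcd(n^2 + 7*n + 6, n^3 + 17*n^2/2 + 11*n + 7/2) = n + 1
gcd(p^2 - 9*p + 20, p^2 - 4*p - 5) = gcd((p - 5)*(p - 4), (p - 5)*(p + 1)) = p - 5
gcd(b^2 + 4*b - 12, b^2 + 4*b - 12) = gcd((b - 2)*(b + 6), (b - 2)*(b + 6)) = b^2 + 4*b - 12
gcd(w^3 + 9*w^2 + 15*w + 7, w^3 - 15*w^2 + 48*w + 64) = w + 1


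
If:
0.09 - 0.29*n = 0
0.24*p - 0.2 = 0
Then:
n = 0.31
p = 0.83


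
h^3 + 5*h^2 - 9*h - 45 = (h - 3)*(h + 3)*(h + 5)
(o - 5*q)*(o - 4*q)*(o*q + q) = o^3*q - 9*o^2*q^2 + o^2*q + 20*o*q^3 - 9*o*q^2 + 20*q^3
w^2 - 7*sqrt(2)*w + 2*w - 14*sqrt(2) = (w + 2)*(w - 7*sqrt(2))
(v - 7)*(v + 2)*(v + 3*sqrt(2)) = v^3 - 5*v^2 + 3*sqrt(2)*v^2 - 15*sqrt(2)*v - 14*v - 42*sqrt(2)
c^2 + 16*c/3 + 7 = (c + 7/3)*(c + 3)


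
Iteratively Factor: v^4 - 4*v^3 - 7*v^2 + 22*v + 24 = (v + 2)*(v^3 - 6*v^2 + 5*v + 12) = (v - 3)*(v + 2)*(v^2 - 3*v - 4) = (v - 3)*(v + 1)*(v + 2)*(v - 4)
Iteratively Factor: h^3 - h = (h)*(h^2 - 1) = h*(h + 1)*(h - 1)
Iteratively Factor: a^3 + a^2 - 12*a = (a + 4)*(a^2 - 3*a) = a*(a + 4)*(a - 3)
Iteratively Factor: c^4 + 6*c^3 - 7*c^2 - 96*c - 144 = (c + 3)*(c^3 + 3*c^2 - 16*c - 48) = (c + 3)*(c + 4)*(c^2 - c - 12) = (c + 3)^2*(c + 4)*(c - 4)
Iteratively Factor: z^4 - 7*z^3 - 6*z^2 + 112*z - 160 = (z - 4)*(z^3 - 3*z^2 - 18*z + 40) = (z - 5)*(z - 4)*(z^2 + 2*z - 8) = (z - 5)*(z - 4)*(z + 4)*(z - 2)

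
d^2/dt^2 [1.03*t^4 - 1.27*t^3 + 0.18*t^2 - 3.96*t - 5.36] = 12.36*t^2 - 7.62*t + 0.36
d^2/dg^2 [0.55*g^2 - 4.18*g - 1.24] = 1.10000000000000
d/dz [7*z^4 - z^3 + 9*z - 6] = 28*z^3 - 3*z^2 + 9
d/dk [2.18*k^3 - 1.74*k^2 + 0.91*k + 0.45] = 6.54*k^2 - 3.48*k + 0.91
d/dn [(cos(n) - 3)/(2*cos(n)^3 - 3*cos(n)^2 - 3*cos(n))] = (4*cos(n)^3 - 21*cos(n)^2 + 18*cos(n) + 9)*sin(n)/((3*cos(n) - cos(2*n) + 2)^2*cos(n)^2)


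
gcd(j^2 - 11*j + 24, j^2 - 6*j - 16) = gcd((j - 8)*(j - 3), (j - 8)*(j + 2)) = j - 8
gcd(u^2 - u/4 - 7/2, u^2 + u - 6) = u - 2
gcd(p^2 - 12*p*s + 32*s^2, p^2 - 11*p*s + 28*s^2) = p - 4*s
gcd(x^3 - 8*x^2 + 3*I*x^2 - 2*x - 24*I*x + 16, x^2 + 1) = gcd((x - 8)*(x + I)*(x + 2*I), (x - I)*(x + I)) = x + I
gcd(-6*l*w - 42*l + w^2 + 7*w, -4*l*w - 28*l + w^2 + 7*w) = w + 7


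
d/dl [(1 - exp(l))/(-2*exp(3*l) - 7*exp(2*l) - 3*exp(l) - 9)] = (-4*exp(3*l) - exp(2*l) + 14*exp(l) + 12)*exp(l)/(4*exp(6*l) + 28*exp(5*l) + 61*exp(4*l) + 78*exp(3*l) + 135*exp(2*l) + 54*exp(l) + 81)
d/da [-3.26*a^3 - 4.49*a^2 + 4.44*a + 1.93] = -9.78*a^2 - 8.98*a + 4.44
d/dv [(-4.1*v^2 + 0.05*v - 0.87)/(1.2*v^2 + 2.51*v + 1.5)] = (-10.351*v^2 - 10.212*v + 2.2587)/(1.44*v^4 + 6.024*v^3 + 9.9001*v^2 + 7.53*v + 2.25)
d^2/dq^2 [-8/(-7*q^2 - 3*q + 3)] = 16*(-49*q^2 - 21*q + (14*q + 3)^2 + 21)/(7*q^2 + 3*q - 3)^3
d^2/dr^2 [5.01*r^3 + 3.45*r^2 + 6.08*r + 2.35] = 30.06*r + 6.9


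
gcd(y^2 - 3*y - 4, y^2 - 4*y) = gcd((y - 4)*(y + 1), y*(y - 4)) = y - 4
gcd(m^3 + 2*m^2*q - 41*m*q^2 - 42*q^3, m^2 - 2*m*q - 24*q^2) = -m + 6*q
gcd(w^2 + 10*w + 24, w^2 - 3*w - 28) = w + 4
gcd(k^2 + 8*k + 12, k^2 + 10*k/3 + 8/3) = k + 2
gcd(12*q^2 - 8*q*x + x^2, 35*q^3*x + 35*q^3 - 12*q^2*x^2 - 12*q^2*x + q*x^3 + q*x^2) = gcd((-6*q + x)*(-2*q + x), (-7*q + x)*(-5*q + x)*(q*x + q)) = 1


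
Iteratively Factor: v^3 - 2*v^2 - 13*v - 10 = (v + 1)*(v^2 - 3*v - 10) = (v + 1)*(v + 2)*(v - 5)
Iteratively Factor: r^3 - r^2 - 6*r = (r)*(r^2 - r - 6) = r*(r + 2)*(r - 3)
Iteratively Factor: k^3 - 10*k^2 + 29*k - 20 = (k - 4)*(k^2 - 6*k + 5) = (k - 4)*(k - 1)*(k - 5)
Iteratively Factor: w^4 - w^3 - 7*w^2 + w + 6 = (w - 1)*(w^3 - 7*w - 6) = (w - 1)*(w + 2)*(w^2 - 2*w - 3) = (w - 3)*(w - 1)*(w + 2)*(w + 1)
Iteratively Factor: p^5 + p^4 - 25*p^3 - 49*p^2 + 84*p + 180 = (p - 2)*(p^4 + 3*p^3 - 19*p^2 - 87*p - 90) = (p - 2)*(p + 3)*(p^3 - 19*p - 30) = (p - 5)*(p - 2)*(p + 3)*(p^2 + 5*p + 6) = (p - 5)*(p - 2)*(p + 3)^2*(p + 2)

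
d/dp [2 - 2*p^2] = -4*p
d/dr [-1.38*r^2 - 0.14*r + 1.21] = -2.76*r - 0.14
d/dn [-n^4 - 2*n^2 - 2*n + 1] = -4*n^3 - 4*n - 2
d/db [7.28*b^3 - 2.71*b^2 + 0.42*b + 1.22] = 21.84*b^2 - 5.42*b + 0.42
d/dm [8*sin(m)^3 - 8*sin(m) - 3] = 8*(3*sin(m)^2 - 1)*cos(m)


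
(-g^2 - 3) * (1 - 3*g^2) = 3*g^4 + 8*g^2 - 3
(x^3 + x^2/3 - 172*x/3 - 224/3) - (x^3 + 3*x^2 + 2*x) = -8*x^2/3 - 178*x/3 - 224/3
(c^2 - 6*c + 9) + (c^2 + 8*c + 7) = 2*c^2 + 2*c + 16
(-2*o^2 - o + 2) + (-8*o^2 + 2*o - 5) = -10*o^2 + o - 3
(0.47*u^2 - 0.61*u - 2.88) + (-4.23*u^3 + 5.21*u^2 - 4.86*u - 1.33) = -4.23*u^3 + 5.68*u^2 - 5.47*u - 4.21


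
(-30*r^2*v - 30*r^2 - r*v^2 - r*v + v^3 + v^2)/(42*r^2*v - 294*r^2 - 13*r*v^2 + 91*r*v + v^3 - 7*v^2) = (-5*r*v - 5*r - v^2 - v)/(7*r*v - 49*r - v^2 + 7*v)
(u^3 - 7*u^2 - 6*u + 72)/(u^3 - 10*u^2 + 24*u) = (u + 3)/u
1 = 1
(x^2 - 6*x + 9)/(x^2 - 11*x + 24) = (x - 3)/(x - 8)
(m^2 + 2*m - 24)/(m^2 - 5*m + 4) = (m + 6)/(m - 1)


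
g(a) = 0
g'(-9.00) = 0.00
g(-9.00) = 0.00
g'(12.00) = 0.00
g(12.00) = 0.00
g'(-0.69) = 0.00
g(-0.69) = 0.00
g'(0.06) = 0.00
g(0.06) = 0.00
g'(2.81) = 0.00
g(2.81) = 0.00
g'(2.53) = 0.00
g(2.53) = 0.00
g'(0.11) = 0.00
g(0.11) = 0.00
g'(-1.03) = 0.00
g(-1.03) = 0.00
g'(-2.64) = 0.00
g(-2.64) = 0.00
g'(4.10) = 0.00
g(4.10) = 0.00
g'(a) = 0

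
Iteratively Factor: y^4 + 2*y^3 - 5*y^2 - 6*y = (y - 2)*(y^3 + 4*y^2 + 3*y) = y*(y - 2)*(y^2 + 4*y + 3) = y*(y - 2)*(y + 3)*(y + 1)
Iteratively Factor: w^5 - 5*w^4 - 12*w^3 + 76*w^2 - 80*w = (w - 2)*(w^4 - 3*w^3 - 18*w^2 + 40*w) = (w - 2)*(w + 4)*(w^3 - 7*w^2 + 10*w) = (w - 5)*(w - 2)*(w + 4)*(w^2 - 2*w) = (w - 5)*(w - 2)^2*(w + 4)*(w)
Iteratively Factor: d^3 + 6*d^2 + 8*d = (d + 2)*(d^2 + 4*d) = d*(d + 2)*(d + 4)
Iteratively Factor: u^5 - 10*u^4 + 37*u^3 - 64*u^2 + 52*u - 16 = (u - 2)*(u^4 - 8*u^3 + 21*u^2 - 22*u + 8) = (u - 2)*(u - 1)*(u^3 - 7*u^2 + 14*u - 8) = (u - 2)^2*(u - 1)*(u^2 - 5*u + 4) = (u - 4)*(u - 2)^2*(u - 1)*(u - 1)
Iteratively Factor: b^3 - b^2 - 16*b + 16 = (b - 1)*(b^2 - 16) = (b - 4)*(b - 1)*(b + 4)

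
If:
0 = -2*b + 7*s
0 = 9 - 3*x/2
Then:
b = 7*s/2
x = 6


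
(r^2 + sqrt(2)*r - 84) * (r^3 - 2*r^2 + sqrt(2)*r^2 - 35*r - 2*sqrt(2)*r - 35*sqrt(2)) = r^5 - 2*r^4 + 2*sqrt(2)*r^4 - 117*r^3 - 4*sqrt(2)*r^3 - 154*sqrt(2)*r^2 + 164*r^2 + 168*sqrt(2)*r + 2870*r + 2940*sqrt(2)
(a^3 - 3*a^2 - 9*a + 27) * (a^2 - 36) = a^5 - 3*a^4 - 45*a^3 + 135*a^2 + 324*a - 972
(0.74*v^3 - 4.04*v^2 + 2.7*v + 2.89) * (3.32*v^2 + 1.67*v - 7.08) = 2.4568*v^5 - 12.177*v^4 - 3.022*v^3 + 42.707*v^2 - 14.2897*v - 20.4612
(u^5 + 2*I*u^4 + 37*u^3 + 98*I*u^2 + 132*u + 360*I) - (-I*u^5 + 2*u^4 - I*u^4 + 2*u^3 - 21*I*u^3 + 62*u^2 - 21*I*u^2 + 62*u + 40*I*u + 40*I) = u^5 + I*u^5 - 2*u^4 + 3*I*u^4 + 35*u^3 + 21*I*u^3 - 62*u^2 + 119*I*u^2 + 70*u - 40*I*u + 320*I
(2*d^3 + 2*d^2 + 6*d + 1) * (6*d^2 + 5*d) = 12*d^5 + 22*d^4 + 46*d^3 + 36*d^2 + 5*d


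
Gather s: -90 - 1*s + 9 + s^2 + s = s^2 - 81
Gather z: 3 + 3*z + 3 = 3*z + 6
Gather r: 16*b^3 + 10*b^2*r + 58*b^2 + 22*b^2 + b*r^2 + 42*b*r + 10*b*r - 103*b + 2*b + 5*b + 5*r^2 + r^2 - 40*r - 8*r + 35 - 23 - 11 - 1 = 16*b^3 + 80*b^2 - 96*b + r^2*(b + 6) + r*(10*b^2 + 52*b - 48)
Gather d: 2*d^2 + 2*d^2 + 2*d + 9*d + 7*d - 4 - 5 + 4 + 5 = 4*d^2 + 18*d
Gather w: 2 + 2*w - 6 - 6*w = -4*w - 4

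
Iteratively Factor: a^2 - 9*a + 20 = (a - 5)*(a - 4)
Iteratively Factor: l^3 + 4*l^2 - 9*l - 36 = (l + 3)*(l^2 + l - 12) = (l - 3)*(l + 3)*(l + 4)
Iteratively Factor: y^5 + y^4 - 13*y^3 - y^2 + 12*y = (y)*(y^4 + y^3 - 13*y^2 - y + 12) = y*(y - 1)*(y^3 + 2*y^2 - 11*y - 12) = y*(y - 1)*(y + 1)*(y^2 + y - 12) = y*(y - 3)*(y - 1)*(y + 1)*(y + 4)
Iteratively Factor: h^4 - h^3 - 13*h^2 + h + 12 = (h + 3)*(h^3 - 4*h^2 - h + 4) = (h + 1)*(h + 3)*(h^2 - 5*h + 4) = (h - 4)*(h + 1)*(h + 3)*(h - 1)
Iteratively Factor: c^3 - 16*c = (c + 4)*(c^2 - 4*c) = (c - 4)*(c + 4)*(c)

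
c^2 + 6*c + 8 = (c + 2)*(c + 4)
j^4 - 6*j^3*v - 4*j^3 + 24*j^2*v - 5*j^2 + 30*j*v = j*(j - 5)*(j + 1)*(j - 6*v)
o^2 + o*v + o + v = (o + 1)*(o + v)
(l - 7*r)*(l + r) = l^2 - 6*l*r - 7*r^2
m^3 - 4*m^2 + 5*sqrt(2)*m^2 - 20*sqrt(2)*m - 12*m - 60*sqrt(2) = (m - 6)*(m + 2)*(m + 5*sqrt(2))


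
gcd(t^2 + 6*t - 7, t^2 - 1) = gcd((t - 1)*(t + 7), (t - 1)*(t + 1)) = t - 1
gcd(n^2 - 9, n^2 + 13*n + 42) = 1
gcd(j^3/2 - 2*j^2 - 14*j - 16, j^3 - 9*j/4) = 1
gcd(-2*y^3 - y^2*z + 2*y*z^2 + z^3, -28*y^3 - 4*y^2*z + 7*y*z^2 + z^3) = 2*y + z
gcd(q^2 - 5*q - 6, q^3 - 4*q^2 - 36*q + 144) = q - 6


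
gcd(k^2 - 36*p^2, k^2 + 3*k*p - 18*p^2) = k + 6*p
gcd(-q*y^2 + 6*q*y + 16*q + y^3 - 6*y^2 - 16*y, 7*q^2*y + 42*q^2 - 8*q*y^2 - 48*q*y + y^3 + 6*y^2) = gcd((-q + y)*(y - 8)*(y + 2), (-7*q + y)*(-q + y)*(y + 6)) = -q + y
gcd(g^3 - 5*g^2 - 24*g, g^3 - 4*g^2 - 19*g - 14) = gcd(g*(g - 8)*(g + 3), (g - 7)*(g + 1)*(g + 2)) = 1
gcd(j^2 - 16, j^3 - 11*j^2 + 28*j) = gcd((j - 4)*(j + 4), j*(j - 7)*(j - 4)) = j - 4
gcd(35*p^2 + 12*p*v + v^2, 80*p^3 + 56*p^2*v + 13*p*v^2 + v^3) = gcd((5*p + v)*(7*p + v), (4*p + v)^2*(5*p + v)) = 5*p + v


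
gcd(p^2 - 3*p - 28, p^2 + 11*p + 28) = p + 4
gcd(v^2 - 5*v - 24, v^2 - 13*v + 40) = v - 8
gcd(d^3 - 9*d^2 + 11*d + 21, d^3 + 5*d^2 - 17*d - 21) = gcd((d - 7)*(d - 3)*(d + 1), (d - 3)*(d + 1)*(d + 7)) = d^2 - 2*d - 3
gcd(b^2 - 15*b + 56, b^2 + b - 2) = 1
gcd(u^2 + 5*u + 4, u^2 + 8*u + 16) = u + 4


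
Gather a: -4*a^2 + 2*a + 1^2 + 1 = -4*a^2 + 2*a + 2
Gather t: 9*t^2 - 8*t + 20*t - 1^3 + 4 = 9*t^2 + 12*t + 3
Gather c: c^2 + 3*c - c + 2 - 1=c^2 + 2*c + 1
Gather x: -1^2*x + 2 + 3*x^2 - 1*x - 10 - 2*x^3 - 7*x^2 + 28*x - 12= -2*x^3 - 4*x^2 + 26*x - 20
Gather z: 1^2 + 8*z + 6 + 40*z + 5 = 48*z + 12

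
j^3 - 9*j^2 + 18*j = j*(j - 6)*(j - 3)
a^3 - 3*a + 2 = (a - 1)^2*(a + 2)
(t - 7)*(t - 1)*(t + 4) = t^3 - 4*t^2 - 25*t + 28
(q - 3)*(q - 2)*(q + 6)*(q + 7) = q^4 + 8*q^3 - 17*q^2 - 132*q + 252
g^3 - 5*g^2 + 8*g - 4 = (g - 2)^2*(g - 1)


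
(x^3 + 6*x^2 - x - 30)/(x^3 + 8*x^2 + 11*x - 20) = (x^2 + x - 6)/(x^2 + 3*x - 4)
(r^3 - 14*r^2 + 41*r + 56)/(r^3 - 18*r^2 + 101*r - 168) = (r + 1)/(r - 3)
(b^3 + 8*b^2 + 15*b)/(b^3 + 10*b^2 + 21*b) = (b + 5)/(b + 7)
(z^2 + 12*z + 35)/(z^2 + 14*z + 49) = (z + 5)/(z + 7)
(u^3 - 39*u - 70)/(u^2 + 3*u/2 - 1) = 2*(u^2 - 2*u - 35)/(2*u - 1)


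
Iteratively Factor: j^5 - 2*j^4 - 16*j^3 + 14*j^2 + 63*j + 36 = (j - 4)*(j^4 + 2*j^3 - 8*j^2 - 18*j - 9) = (j - 4)*(j - 3)*(j^3 + 5*j^2 + 7*j + 3) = (j - 4)*(j - 3)*(j + 3)*(j^2 + 2*j + 1) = (j - 4)*(j - 3)*(j + 1)*(j + 3)*(j + 1)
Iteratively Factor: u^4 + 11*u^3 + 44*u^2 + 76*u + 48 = (u + 2)*(u^3 + 9*u^2 + 26*u + 24) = (u + 2)*(u + 3)*(u^2 + 6*u + 8) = (u + 2)*(u + 3)*(u + 4)*(u + 2)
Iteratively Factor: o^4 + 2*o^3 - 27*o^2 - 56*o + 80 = (o - 1)*(o^3 + 3*o^2 - 24*o - 80) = (o - 1)*(o + 4)*(o^2 - o - 20) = (o - 1)*(o + 4)^2*(o - 5)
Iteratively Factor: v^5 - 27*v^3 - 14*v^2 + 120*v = (v)*(v^4 - 27*v^2 - 14*v + 120) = v*(v - 2)*(v^3 + 2*v^2 - 23*v - 60) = v*(v - 2)*(v + 3)*(v^2 - v - 20) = v*(v - 5)*(v - 2)*(v + 3)*(v + 4)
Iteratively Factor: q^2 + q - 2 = (q - 1)*(q + 2)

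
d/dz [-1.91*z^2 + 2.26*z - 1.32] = 2.26 - 3.82*z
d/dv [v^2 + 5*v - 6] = 2*v + 5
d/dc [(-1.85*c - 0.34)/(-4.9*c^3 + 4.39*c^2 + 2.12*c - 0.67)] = (-18.13*c^3 + 3.1235*c^2 + 2.9852*c + 1.9603)/(24.01*c^6 - 43.022*c^5 - 1.50390000000001*c^4 + 25.1796*c^3 - 1.3882*c^2 - 2.8408*c + 0.4489)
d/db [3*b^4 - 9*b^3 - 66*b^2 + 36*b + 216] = 12*b^3 - 27*b^2 - 132*b + 36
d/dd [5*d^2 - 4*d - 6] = 10*d - 4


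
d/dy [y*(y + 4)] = 2*y + 4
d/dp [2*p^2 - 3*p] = 4*p - 3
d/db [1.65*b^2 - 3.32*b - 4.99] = 3.3*b - 3.32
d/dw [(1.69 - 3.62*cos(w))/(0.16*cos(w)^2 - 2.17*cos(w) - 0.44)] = (-0.5792*cos(w)^2 + 0.5408*cos(w) - 5.2601)*sin(w)/(0.0256*cos(w)^4 - 0.6944*cos(w)^3 + 4.5681*cos(w)^2 + 1.9096*cos(w) + 0.1936)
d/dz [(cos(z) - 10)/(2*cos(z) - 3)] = -17*sin(z)/(2*cos(z) - 3)^2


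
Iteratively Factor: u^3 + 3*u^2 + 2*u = (u)*(u^2 + 3*u + 2) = u*(u + 2)*(u + 1)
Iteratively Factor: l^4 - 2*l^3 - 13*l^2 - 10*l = (l - 5)*(l^3 + 3*l^2 + 2*l) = (l - 5)*(l + 2)*(l^2 + l) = (l - 5)*(l + 1)*(l + 2)*(l)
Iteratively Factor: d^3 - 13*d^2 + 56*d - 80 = (d - 4)*(d^2 - 9*d + 20) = (d - 5)*(d - 4)*(d - 4)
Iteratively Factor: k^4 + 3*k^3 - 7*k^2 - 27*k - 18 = (k + 1)*(k^3 + 2*k^2 - 9*k - 18) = (k + 1)*(k + 2)*(k^2 - 9) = (k - 3)*(k + 1)*(k + 2)*(k + 3)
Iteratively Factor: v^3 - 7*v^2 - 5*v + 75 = (v - 5)*(v^2 - 2*v - 15) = (v - 5)^2*(v + 3)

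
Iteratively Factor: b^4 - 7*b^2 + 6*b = (b - 2)*(b^3 + 2*b^2 - 3*b) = (b - 2)*(b + 3)*(b^2 - b) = b*(b - 2)*(b + 3)*(b - 1)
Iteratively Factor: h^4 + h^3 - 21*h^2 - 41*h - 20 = (h + 1)*(h^3 - 21*h - 20) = (h - 5)*(h + 1)*(h^2 + 5*h + 4) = (h - 5)*(h + 1)*(h + 4)*(h + 1)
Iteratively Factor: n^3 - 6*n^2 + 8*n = (n - 2)*(n^2 - 4*n) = n*(n - 2)*(n - 4)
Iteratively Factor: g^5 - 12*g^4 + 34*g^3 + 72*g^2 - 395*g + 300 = (g - 1)*(g^4 - 11*g^3 + 23*g^2 + 95*g - 300) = (g - 4)*(g - 1)*(g^3 - 7*g^2 - 5*g + 75) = (g - 5)*(g - 4)*(g - 1)*(g^2 - 2*g - 15) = (g - 5)^2*(g - 4)*(g - 1)*(g + 3)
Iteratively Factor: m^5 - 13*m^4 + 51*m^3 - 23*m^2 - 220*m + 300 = (m - 3)*(m^4 - 10*m^3 + 21*m^2 + 40*m - 100) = (m - 3)*(m - 2)*(m^3 - 8*m^2 + 5*m + 50) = (m - 3)*(m - 2)*(m + 2)*(m^2 - 10*m + 25) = (m - 5)*(m - 3)*(m - 2)*(m + 2)*(m - 5)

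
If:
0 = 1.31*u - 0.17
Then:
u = 0.13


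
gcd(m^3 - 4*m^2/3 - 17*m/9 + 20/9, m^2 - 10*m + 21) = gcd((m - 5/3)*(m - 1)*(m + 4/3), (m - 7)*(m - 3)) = 1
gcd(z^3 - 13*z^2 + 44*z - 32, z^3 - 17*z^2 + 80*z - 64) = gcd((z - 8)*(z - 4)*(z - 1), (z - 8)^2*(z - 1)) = z^2 - 9*z + 8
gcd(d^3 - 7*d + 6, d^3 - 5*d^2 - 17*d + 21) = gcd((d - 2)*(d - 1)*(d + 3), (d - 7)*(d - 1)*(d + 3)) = d^2 + 2*d - 3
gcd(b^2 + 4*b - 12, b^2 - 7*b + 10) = b - 2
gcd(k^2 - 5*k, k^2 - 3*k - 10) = k - 5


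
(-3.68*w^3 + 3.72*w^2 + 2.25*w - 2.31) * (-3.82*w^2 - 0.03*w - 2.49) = 14.0576*w^5 - 14.1*w^4 + 0.456600000000003*w^3 - 0.506100000000004*w^2 - 5.5332*w + 5.7519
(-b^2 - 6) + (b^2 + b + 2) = b - 4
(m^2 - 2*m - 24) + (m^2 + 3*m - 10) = 2*m^2 + m - 34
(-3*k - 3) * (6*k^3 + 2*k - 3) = -18*k^4 - 18*k^3 - 6*k^2 + 3*k + 9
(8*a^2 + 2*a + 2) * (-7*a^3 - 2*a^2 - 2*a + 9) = -56*a^5 - 30*a^4 - 34*a^3 + 64*a^2 + 14*a + 18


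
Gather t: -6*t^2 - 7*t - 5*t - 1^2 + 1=-6*t^2 - 12*t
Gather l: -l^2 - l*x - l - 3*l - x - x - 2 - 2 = -l^2 + l*(-x - 4) - 2*x - 4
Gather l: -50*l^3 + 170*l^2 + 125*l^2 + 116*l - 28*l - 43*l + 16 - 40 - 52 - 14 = -50*l^3 + 295*l^2 + 45*l - 90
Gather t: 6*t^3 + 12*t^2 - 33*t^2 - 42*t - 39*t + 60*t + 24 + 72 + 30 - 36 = 6*t^3 - 21*t^2 - 21*t + 90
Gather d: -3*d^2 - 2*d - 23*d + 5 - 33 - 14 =-3*d^2 - 25*d - 42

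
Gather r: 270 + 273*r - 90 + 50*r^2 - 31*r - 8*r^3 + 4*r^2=-8*r^3 + 54*r^2 + 242*r + 180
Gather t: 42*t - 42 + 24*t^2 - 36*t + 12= 24*t^2 + 6*t - 30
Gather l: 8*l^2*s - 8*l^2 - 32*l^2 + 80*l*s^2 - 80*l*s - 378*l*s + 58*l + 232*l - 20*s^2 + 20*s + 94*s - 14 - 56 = l^2*(8*s - 40) + l*(80*s^2 - 458*s + 290) - 20*s^2 + 114*s - 70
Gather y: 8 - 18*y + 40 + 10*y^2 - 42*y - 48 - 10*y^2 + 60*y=0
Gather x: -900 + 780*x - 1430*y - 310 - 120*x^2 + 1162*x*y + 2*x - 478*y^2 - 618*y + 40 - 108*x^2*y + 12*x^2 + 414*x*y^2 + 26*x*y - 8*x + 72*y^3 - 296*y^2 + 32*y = x^2*(-108*y - 108) + x*(414*y^2 + 1188*y + 774) + 72*y^3 - 774*y^2 - 2016*y - 1170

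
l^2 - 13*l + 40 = (l - 8)*(l - 5)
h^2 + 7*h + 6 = (h + 1)*(h + 6)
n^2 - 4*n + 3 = (n - 3)*(n - 1)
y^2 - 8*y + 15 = (y - 5)*(y - 3)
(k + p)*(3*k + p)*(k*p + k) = 3*k^3*p + 3*k^3 + 4*k^2*p^2 + 4*k^2*p + k*p^3 + k*p^2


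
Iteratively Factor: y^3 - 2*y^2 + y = (y)*(y^2 - 2*y + 1) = y*(y - 1)*(y - 1)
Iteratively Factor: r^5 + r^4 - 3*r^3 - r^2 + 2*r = (r - 1)*(r^4 + 2*r^3 - r^2 - 2*r) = r*(r - 1)*(r^3 + 2*r^2 - r - 2) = r*(r - 1)^2*(r^2 + 3*r + 2) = r*(r - 1)^2*(r + 2)*(r + 1)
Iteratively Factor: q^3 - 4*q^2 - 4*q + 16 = (q - 4)*(q^2 - 4) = (q - 4)*(q + 2)*(q - 2)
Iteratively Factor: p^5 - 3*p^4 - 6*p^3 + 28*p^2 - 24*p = (p - 2)*(p^4 - p^3 - 8*p^2 + 12*p) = (p - 2)^2*(p^3 + p^2 - 6*p) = (p - 2)^3*(p^2 + 3*p) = (p - 2)^3*(p + 3)*(p)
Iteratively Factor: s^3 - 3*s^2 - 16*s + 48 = (s + 4)*(s^2 - 7*s + 12) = (s - 4)*(s + 4)*(s - 3)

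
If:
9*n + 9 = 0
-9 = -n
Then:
No Solution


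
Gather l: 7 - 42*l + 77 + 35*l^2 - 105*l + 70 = 35*l^2 - 147*l + 154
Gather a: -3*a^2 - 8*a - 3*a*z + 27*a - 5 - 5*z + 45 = -3*a^2 + a*(19 - 3*z) - 5*z + 40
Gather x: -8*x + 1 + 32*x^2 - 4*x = 32*x^2 - 12*x + 1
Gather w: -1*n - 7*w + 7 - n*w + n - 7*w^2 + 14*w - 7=-7*w^2 + w*(7 - n)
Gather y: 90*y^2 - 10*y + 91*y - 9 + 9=90*y^2 + 81*y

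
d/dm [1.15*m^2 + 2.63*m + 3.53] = 2.3*m + 2.63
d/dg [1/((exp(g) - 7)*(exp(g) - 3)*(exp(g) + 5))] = (-(exp(g) - 7)*(exp(g) - 3) - (exp(g) - 7)*(exp(g) + 5) - (exp(g) - 3)*(exp(g) + 5))*exp(g)/((exp(g) - 7)^2*(exp(g) - 3)^2*(exp(g) + 5)^2)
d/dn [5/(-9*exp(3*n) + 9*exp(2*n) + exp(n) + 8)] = (135*exp(2*n) - 90*exp(n) - 5)*exp(n)/(-9*exp(3*n) + 9*exp(2*n) + exp(n) + 8)^2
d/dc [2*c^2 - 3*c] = 4*c - 3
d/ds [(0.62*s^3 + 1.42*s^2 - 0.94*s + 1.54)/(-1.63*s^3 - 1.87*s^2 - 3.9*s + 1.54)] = (1.1552*s^4 - 7.9004*s^3 + 3.0992*s^2 + 10.1332*s + 4.5584)/(2.6569*s^6 + 6.0962*s^5 + 16.2109*s^4 + 9.5656*s^3 + 9.4504*s^2 - 12.012*s + 2.3716)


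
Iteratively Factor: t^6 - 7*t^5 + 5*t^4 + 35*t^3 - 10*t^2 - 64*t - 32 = (t - 2)*(t^5 - 5*t^4 - 5*t^3 + 25*t^2 + 40*t + 16) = (t - 2)*(t + 1)*(t^4 - 6*t^3 + t^2 + 24*t + 16) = (t - 2)*(t + 1)^2*(t^3 - 7*t^2 + 8*t + 16) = (t - 4)*(t - 2)*(t + 1)^2*(t^2 - 3*t - 4) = (t - 4)*(t - 2)*(t + 1)^3*(t - 4)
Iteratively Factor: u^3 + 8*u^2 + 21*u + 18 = (u + 2)*(u^2 + 6*u + 9) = (u + 2)*(u + 3)*(u + 3)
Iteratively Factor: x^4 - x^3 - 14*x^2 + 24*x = (x + 4)*(x^3 - 5*x^2 + 6*x) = (x - 3)*(x + 4)*(x^2 - 2*x) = x*(x - 3)*(x + 4)*(x - 2)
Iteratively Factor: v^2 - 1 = (v + 1)*(v - 1)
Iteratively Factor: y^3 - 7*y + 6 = (y - 2)*(y^2 + 2*y - 3) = (y - 2)*(y - 1)*(y + 3)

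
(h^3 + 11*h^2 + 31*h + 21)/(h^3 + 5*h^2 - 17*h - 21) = (h + 3)/(h - 3)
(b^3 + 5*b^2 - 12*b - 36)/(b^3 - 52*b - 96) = (b - 3)/(b - 8)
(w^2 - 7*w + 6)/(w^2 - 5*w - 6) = (w - 1)/(w + 1)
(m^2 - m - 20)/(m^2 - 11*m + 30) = (m + 4)/(m - 6)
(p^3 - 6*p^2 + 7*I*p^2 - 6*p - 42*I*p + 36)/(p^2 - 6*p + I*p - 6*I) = p + 6*I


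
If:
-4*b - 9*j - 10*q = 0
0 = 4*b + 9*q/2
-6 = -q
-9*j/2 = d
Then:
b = -27/4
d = 33/2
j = -11/3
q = 6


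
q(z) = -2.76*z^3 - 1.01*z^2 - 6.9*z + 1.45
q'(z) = -8.28*z^2 - 2.02*z - 6.9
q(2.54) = -67.82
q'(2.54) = -65.45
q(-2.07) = 35.89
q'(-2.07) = -38.20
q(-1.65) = 22.48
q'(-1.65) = -26.11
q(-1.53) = 19.53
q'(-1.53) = -23.19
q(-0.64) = 6.18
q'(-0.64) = -9.00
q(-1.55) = 20.00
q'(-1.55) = -23.66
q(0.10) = 0.75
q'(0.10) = -7.18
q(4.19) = -248.22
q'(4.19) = -160.73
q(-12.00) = 4708.09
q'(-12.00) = -1174.98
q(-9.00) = 1993.78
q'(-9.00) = -659.40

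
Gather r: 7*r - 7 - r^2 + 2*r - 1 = -r^2 + 9*r - 8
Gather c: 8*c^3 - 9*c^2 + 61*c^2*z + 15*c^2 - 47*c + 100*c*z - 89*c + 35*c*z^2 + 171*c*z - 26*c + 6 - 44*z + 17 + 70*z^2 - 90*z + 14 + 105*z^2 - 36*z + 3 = 8*c^3 + c^2*(61*z + 6) + c*(35*z^2 + 271*z - 162) + 175*z^2 - 170*z + 40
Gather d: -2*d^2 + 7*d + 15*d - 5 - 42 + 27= -2*d^2 + 22*d - 20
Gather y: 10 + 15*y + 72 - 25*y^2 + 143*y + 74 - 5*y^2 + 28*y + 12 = -30*y^2 + 186*y + 168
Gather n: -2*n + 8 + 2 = 10 - 2*n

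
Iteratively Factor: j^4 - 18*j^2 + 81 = (j - 3)*(j^3 + 3*j^2 - 9*j - 27) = (j - 3)*(j + 3)*(j^2 - 9) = (j - 3)*(j + 3)^2*(j - 3)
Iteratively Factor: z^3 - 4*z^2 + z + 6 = (z - 3)*(z^2 - z - 2) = (z - 3)*(z + 1)*(z - 2)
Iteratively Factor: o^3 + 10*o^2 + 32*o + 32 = (o + 4)*(o^2 + 6*o + 8) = (o + 4)^2*(o + 2)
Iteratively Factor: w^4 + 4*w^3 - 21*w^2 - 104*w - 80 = (w + 4)*(w^3 - 21*w - 20) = (w + 1)*(w + 4)*(w^2 - w - 20) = (w + 1)*(w + 4)^2*(w - 5)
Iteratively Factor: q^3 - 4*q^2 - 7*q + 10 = (q - 5)*(q^2 + q - 2) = (q - 5)*(q - 1)*(q + 2)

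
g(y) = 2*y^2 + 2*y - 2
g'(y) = 4*y + 2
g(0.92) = 1.53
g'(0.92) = 5.68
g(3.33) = 26.84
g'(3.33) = 15.32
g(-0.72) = -2.40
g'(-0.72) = -0.88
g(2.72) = 18.24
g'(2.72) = 12.88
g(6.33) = 90.80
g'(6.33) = 27.32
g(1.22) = 3.42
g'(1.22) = 6.88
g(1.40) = 4.72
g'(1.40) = 7.60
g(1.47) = 5.26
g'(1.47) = 7.88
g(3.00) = 22.00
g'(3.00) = 14.00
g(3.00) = 22.00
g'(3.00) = 14.00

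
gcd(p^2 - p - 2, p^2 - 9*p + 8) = 1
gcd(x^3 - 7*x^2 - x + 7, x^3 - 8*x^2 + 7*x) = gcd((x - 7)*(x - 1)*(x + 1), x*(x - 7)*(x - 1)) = x^2 - 8*x + 7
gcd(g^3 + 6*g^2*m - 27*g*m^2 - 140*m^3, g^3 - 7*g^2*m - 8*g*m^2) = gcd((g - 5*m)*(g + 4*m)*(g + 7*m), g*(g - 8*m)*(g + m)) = 1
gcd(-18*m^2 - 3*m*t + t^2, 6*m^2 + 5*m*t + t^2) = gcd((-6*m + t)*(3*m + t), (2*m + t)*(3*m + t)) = 3*m + t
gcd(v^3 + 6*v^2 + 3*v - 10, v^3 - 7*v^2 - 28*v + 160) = v + 5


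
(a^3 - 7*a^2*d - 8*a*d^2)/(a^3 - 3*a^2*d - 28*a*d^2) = (-a^2 + 7*a*d + 8*d^2)/(-a^2 + 3*a*d + 28*d^2)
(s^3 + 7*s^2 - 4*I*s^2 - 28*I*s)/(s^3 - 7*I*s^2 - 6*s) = (s^2 + s*(7 - 4*I) - 28*I)/(s^2 - 7*I*s - 6)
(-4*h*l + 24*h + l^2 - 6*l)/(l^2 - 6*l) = (-4*h + l)/l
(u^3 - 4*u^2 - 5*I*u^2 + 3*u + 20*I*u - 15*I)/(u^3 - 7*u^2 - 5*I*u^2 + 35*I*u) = (u^2 - 4*u + 3)/(u*(u - 7))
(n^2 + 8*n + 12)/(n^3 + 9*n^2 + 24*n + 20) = (n + 6)/(n^2 + 7*n + 10)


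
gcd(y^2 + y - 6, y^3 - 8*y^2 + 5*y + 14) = y - 2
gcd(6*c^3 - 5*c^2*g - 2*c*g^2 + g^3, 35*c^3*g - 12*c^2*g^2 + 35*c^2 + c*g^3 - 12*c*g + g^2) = 1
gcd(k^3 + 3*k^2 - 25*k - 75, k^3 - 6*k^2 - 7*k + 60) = k^2 - 2*k - 15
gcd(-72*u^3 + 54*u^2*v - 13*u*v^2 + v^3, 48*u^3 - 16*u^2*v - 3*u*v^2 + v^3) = 12*u^2 - 7*u*v + v^2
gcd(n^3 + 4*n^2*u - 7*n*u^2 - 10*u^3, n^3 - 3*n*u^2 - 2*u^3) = -n^2 + n*u + 2*u^2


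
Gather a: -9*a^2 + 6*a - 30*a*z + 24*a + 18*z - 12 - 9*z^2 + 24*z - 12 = -9*a^2 + a*(30 - 30*z) - 9*z^2 + 42*z - 24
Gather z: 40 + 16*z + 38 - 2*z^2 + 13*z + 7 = -2*z^2 + 29*z + 85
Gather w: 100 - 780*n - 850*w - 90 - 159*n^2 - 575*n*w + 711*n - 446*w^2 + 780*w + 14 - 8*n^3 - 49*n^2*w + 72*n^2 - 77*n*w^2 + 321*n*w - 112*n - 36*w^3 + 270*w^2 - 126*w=-8*n^3 - 87*n^2 - 181*n - 36*w^3 + w^2*(-77*n - 176) + w*(-49*n^2 - 254*n - 196) + 24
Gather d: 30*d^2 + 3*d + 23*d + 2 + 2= 30*d^2 + 26*d + 4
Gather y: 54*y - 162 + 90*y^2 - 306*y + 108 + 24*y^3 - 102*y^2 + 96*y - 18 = 24*y^3 - 12*y^2 - 156*y - 72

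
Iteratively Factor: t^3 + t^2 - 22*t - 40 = (t + 2)*(t^2 - t - 20) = (t - 5)*(t + 2)*(t + 4)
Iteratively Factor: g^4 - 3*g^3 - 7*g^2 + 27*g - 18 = (g - 1)*(g^3 - 2*g^2 - 9*g + 18) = (g - 2)*(g - 1)*(g^2 - 9) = (g - 2)*(g - 1)*(g + 3)*(g - 3)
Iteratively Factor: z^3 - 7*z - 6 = (z + 2)*(z^2 - 2*z - 3) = (z + 1)*(z + 2)*(z - 3)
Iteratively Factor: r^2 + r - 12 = (r - 3)*(r + 4)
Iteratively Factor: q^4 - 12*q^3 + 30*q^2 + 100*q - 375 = (q - 5)*(q^3 - 7*q^2 - 5*q + 75) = (q - 5)^2*(q^2 - 2*q - 15) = (q - 5)^2*(q + 3)*(q - 5)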